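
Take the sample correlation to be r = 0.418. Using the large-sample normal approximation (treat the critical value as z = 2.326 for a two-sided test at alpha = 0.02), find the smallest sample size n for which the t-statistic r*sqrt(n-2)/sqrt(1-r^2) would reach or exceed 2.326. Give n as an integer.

r√(n−2)/√(1−r²) ≥ 2.326  ⇔  n−2 ≥ (2.326)²·(1−r²)/r²
(1−r²)/r² = (1−0.174724)/0.174724 = 4.7233
n ≥ 2 + 5.410276·4.7233 = 2 + 25.5544 = 27.5544
⌈27.5544⌉ = 28

28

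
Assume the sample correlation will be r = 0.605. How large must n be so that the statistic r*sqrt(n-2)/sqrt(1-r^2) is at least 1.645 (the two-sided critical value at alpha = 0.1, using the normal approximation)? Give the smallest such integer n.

r√(n−2)/√(1−r²) ≥ 1.645  ⇔  n−2 ≥ (1.645)²·(1−r²)/r²
(1−r²)/r² = (1−0.366025)/0.366025 = 1.7321
n ≥ 2 + 2.706025·1.7321 = 2 + 4.6871 = 6.6871
⌈6.6871⌉ = 7

7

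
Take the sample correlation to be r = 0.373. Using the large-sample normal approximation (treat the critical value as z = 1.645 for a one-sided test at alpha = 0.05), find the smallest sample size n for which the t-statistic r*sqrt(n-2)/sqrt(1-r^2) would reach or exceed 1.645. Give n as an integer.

r√(n−2)/√(1−r²) ≥ 1.645  ⇔  n−2 ≥ (1.645)²·(1−r²)/r²
(1−r²)/r² = (1−0.139129)/0.139129 = 6.1876
n ≥ 2 + 2.706025·6.1876 = 2 + 16.7438 = 18.7438
⌈18.7438⌉ = 19

19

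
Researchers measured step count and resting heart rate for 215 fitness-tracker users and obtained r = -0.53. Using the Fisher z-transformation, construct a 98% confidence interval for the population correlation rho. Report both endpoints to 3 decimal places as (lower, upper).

(-0.635, -0.406)

z_r = atanh(-0.53) = -0.590145;  SE = 1/√(n−3) = 1/√212 = 0.068680
z-limits: -0.590145 ± 2.326·0.068680 = -0.590145 ± 0.159750 = [-0.749895, -0.430395]
ρ-limits: (tanh -0.749895, tanh -0.430395) = (-0.635, -0.406)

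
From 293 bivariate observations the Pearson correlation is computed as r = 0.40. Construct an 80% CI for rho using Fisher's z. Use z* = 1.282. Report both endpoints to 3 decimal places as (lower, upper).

z_r = atanh(0.40) = 0.423649;  SE = 1/√(n−3) = 1/√290 = 0.058722
z-limits: 0.423649 ± 1.282·0.058722 = 0.423649 ± 0.075282 = [0.348367, 0.498931]
ρ-limits: (tanh 0.348367, tanh 0.498931) = (0.335, 0.461)

(0.335, 0.461)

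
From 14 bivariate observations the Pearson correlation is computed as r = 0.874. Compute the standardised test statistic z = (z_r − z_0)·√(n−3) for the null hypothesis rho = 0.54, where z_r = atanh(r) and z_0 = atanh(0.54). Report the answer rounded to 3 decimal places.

2.473

Fisher z: atanh(0.874) = 1.349774, atanh(0.54) = 0.604156
z = (z_r − z_0)·√(n−3) = (1.349774 − 0.604156)·√11 = 0.745618 · 3.316625 = 2.473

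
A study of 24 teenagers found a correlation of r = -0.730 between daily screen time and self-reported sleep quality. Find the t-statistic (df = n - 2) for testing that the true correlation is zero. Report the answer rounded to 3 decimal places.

t = r·√(n−2) / √(1−r²) with r = -0.730, n = 24
  = -0.730·√22 / √(1 − 0.532900)
  = -0.730·4.690416 / 0.683447
  = -3.424004 / 0.683447 = -5.010

-5.010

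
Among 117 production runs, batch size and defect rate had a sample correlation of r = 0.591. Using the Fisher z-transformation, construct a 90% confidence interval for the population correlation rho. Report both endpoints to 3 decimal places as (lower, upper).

Fisher z: z_r = atanh(r) = ½·ln((1+0.591)/(1−0.591)) = 0.679201
SE(z) = 1/√(n−3) = 1/√114 = 0.093659
90% ⇒ z* = 1.645; margin = 1.645·0.093659 = 0.154069
CI on z-scale: (0.525132, 0.833270)
Back-transform: tanh(0.525132) = 0.481651, tanh(0.833270) = 0.682228

(0.482, 0.682)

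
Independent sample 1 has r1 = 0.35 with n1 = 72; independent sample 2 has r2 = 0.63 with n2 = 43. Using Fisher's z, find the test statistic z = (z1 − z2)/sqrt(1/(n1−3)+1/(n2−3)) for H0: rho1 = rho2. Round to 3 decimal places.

-1.892

Fisher z-transforms: z1 = atanh(0.35) = 0.365444, z2 = atanh(0.63) = 0.741416; difference d = -0.375972
Var(d) = 1/69 + 1/40 = 0.0144928 + 0.0250000 = 0.0394928
z = d/√Var(d) = -0.375972 / √0.0394928 = -0.375972 / 0.198728 = -1.892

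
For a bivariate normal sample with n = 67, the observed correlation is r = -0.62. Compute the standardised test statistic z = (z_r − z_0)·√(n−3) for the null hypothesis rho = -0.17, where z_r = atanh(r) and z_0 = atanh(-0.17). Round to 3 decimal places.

Fisher z: atanh(-0.62) = -0.725005, atanh(-0.17) = -0.171667
z = (z_r − z_0)·√(n−3) = (-0.725005 − (-0.171667))·√64 = -0.553338 · 8.000000 = -4.427

-4.427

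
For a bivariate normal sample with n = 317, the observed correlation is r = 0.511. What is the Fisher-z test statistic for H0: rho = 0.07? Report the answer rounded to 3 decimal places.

z_r = atanh(0.511) = 0.564082,  z_0 = atanh(0.07) = 0.070115
SE = 1/√(n−3) = 1/√314 = 0.056433
z = (z_r − z_0)/SE = (0.564082 − 0.070115) / 0.056433 = 0.493967 / 0.056433 = 8.753

8.753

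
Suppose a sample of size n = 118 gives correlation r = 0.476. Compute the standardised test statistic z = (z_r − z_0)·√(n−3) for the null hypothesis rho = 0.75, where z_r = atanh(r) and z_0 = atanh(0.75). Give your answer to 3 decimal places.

-4.881

Fisher z: atanh(0.476) = 0.517800, atanh(0.75) = 0.972955
z = (z_r − z_0)·√(n−3) = (0.517800 − 0.972955)·√115 = -0.455155 · 10.723805 = -4.881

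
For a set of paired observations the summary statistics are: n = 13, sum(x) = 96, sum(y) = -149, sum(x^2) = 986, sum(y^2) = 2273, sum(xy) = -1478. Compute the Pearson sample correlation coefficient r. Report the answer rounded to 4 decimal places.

-0.9544

S_xy = nΣxy − ΣxΣy = 13·(-1478) − 96·(-149) = -19214 − (-14304) = -4910
S_xx = nΣx² − (Σx)² = 13·986 − 96² = 12818 − 9216 = 3602
S_yy = nΣy² − (Σy)² = 13·2273 − (-149)² = 29549 − 22201 = 7348
r = S_xy / √(S_xx·S_yy) = -4910 / √(3602·7348) = -4910 / √26467496 = -4910 / 5144.6570 = -0.9544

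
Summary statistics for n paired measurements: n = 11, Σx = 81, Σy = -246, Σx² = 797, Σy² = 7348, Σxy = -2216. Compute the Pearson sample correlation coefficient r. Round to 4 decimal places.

-0.6648

Numerator: nΣxy − (Σx)(Σy) = 11·(-2216) − (81)(-246) = -4450
Denominator: √[(nΣx²−(Σx)²)(nΣy²−(Σy)²)]
  nΣx²−(Σx)² = 11·797 − 6561 = 2206;  nΣy²−(Σy)² = 11·7348 − 60516 = 20312
  √(2206·20312) = √44808272 = 6693.8981
r = -4450 / 6693.8981 = -0.6648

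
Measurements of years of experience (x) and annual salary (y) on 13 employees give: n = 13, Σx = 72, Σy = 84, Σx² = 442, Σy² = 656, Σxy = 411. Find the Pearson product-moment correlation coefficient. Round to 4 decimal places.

-0.7751

S_xy = nΣxy − ΣxΣy = 13·411 − 72·84 = 5343 − 6048 = -705
S_xx = nΣx² − (Σx)² = 13·442 − 72² = 5746 − 5184 = 562
S_yy = nΣy² − (Σy)² = 13·656 − 84² = 8528 − 7056 = 1472
r = S_xy / √(S_xx·S_yy) = -705 / √(562·1472) = -705 / √827264 = -705 / 909.5405 = -0.7751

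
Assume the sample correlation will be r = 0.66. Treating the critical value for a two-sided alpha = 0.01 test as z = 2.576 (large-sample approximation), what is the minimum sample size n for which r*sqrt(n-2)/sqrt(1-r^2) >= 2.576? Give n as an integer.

r√(n−2)/√(1−r²) ≥ 2.576  ⇔  n−2 ≥ (2.576)²·(1−r²)/r²
(1−r²)/r² = (1−0.4356)/0.4356 = 1.2957
n ≥ 2 + 6.635776·1.2957 = 2 + 8.5980 = 10.5980
⌈10.5980⌉ = 11

11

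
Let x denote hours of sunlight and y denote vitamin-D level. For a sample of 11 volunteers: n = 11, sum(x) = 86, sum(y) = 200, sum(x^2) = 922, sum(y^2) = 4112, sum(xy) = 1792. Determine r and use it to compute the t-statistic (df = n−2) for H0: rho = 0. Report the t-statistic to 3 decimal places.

2.655

S_xy = nΣxy − ΣxΣy = 11·1792 − 86·200 = 19712 − 17200 = 2512
S_xx = nΣx² − (Σx)² = 11·922 − 86² = 10142 − 7396 = 2746
S_yy = nΣy² − (Σy)² = 11·4112 − 200² = 45232 − 40000 = 5232
r = S_xy / √(S_xx·S_yy) = 2512 / √(2746·5232) = 2512 / √14367072 = 2512 / 3790.3921 = 0.6627
t = r·√(n−2)/√(1−r²) = 0.6627·√9 / √(1−0.439171) = 1.988100 / 0.748885 = 2.655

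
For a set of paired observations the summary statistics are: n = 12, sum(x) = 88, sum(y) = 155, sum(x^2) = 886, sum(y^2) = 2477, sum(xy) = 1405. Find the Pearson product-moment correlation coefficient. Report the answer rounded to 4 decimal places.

S_xy = nΣxy − ΣxΣy = 12·1405 − 88·155 = 16860 − 13640 = 3220
S_xx = nΣx² − (Σx)² = 12·886 − 88² = 10632 − 7744 = 2888
S_yy = nΣy² − (Σy)² = 12·2477 − 155² = 29724 − 24025 = 5699
r = S_xy / √(S_xx·S_yy) = 3220 / √(2888·5699) = 3220 / √16458712 = 3220 / 4056.9338 = 0.7937

0.7937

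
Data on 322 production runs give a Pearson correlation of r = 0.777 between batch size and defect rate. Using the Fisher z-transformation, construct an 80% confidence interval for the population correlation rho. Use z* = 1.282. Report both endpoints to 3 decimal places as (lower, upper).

(0.747, 0.804)

Fisher z: z_r = atanh(r) = ½·ln((1+0.777)/(1−0.777)) = 1.037755
SE(z) = 1/√(n−3) = 1/√319 = 0.055989
80% ⇒ z* = 1.282; margin = 1.282·0.055989 = 0.071778
CI on z-scale: (0.965977, 1.109533)
Back-transform: tanh(0.965977) = 0.746931, tanh(1.109533) = 0.803897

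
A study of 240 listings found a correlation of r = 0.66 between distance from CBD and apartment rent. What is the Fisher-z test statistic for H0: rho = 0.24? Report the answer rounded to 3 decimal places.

8.437

Fisher z: atanh(0.66) = 0.792814, atanh(0.24) = 0.244774
z = (z_r − z_0)·√(n−3) = (0.792814 − 0.244774)·√237 = 0.548040 · 15.394804 = 8.437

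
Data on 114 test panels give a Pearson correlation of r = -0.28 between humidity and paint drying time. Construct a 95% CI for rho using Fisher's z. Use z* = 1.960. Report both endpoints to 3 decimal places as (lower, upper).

Fisher z: z_r = atanh(r) = ½·ln((1+(-0.28))/(1−(-0.28))) = -0.287682
SE(z) = 1/√(n−3) = 1/√111 = 0.094916
95% ⇒ z* = 1.960; margin = 1.960·0.094916 = 0.186035
CI on z-scale: (-0.473717, -0.101647)
Back-transform: tanh(-0.473717) = -0.441198, tanh(-0.101647) = -0.101298

(-0.441, -0.101)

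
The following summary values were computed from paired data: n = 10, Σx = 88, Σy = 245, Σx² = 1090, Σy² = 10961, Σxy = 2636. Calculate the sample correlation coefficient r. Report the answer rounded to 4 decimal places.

0.3837

S_xy = nΣxy − ΣxΣy = 10·2636 − 88·245 = 26360 − 21560 = 4800
S_xx = nΣx² − (Σx)² = 10·1090 − 88² = 10900 − 7744 = 3156
S_yy = nΣy² − (Σy)² = 10·10961 − 245² = 109610 − 60025 = 49585
r = S_xy / √(S_xx·S_yy) = 4800 / √(3156·49585) = 4800 / √156490260 = 4800 / 12509.6067 = 0.3837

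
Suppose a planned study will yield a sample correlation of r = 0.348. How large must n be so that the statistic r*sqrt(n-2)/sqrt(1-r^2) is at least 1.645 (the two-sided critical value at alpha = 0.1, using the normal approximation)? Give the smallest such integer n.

Need r·√(n−2)/√(1−r²) ≥ 1.645
√(n−2) ≥ 1.645·√(1−0.121104) / 0.348 = 1.645·0.937495 / 0.348 = 4.4315
n−2 ≥ 19.6382  ⇒  n ≥ 21.6382
Smallest integer n = 22

22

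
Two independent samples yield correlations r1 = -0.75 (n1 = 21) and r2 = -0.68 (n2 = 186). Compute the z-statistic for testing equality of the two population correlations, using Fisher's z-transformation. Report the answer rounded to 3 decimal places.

-0.582

Fisher z-transforms: z1 = atanh(-0.75) = -0.972955, z2 = atanh(-0.68) = -0.829114; difference d = -0.143841
Var(d) = 1/18 + 1/183 = 0.0555556 + 0.0054645 = 0.0610201
z = d/√Var(d) = -0.143841 / √0.0610201 = -0.143841 / 0.247022 = -0.582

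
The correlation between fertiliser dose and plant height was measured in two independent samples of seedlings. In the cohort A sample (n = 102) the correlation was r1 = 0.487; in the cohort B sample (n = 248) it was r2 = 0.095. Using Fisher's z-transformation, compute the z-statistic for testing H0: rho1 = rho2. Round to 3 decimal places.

Fisher z-transforms: z1 = atanh(0.487) = 0.532120, z2 = atanh(0.095) = 0.095287; difference d = 0.436833
Var(d) = 1/99 + 1/245 = 0.0101010 + 0.0040816 = 0.0141826
z = d/√Var(d) = 0.436833 / √0.0141826 = 0.436833 / 0.119091 = 3.668

3.668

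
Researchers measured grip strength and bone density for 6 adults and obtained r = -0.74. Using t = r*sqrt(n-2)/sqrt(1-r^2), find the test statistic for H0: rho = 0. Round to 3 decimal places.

-2.200

1 − r² = 1 − 0.5476 = 0.4524;  √(1−r²) = 0.672607
√(n−2) = √4 = 2.000000
t = r·√(n−2)/√(1−r²) = -0.74 · 2.000000 / 0.672607 = -2.200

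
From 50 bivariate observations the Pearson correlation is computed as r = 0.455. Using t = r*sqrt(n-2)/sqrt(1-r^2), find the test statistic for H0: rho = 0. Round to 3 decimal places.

t = r·√(n−2) / √(1−r²) with r = 0.455, n = 50
  = 0.455·√48 / √(1 − 0.207025)
  = 0.455·6.928203 / 0.890491
  = 3.152332 / 0.890491 = 3.540

3.540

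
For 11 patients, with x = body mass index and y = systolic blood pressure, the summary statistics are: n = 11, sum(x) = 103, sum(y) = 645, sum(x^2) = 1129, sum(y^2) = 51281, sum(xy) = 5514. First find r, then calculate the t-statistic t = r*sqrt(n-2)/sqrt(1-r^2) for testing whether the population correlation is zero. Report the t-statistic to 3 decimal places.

-1.132

S_xy = nΣxy − ΣxΣy = 11·5514 − 103·645 = 60654 − 66435 = -5781
S_xx = nΣx² − (Σx)² = 11·1129 − 103² = 12419 − 10609 = 1810
S_yy = nΣy² − (Σy)² = 11·51281 − 645² = 564091 − 416025 = 148066
r = S_xy / √(S_xx·S_yy) = -5781 / √(1810·148066) = -5781 / √267999460 = -5781 / 16370.6891 = -0.3531
t = r·√(n−2)/√(1−r²) = -0.3531·√9 / √(1−0.124680) = -1.059300 / 0.935585 = -1.132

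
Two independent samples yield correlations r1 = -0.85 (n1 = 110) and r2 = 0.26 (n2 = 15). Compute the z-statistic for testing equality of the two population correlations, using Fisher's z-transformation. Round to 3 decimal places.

-5.000

Fisher z-transforms: z1 = atanh(-0.85) = -1.256153, z2 = atanh(0.26) = 0.266108; difference d = -1.522261
Var(d) = 1/107 + 1/12 = 0.0093458 + 0.0833333 = 0.0926791
z = d/√Var(d) = -1.522261 / √0.0926791 = -1.522261 / 0.304432 = -5.000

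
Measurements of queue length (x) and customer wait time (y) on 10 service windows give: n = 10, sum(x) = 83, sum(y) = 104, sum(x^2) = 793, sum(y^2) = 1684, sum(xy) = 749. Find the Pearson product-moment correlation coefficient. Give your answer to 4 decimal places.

-0.4560

S_xy = nΣxy − ΣxΣy = 10·749 − 83·104 = 7490 − 8632 = -1142
S_xx = nΣx² − (Σx)² = 10·793 − 83² = 7930 − 6889 = 1041
S_yy = nΣy² − (Σy)² = 10·1684 − 104² = 16840 − 10816 = 6024
r = S_xy / √(S_xx·S_yy) = -1142 / √(1041·6024) = -1142 / √6270984 = -1142 / 2504.1933 = -0.4560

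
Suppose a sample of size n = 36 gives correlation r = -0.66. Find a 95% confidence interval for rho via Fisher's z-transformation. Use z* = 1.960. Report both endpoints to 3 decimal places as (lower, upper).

z_r = atanh(-0.66) = -0.792814;  SE = 1/√(n−3) = 1/√33 = 0.174078
z-limits: -0.792814 ± 1.960·0.174078 = -0.792814 ± 0.341193 = [-1.134007, -0.451621]
ρ-limits: (tanh -1.134007, tanh -0.451621) = (-0.812, -0.423)

(-0.812, -0.423)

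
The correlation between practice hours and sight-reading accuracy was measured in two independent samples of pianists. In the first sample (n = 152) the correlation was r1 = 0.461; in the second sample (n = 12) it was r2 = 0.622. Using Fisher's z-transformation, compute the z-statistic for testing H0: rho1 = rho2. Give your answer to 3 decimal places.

Fisher z-transforms: z1 = atanh(0.461) = 0.498580, z2 = atanh(0.622) = 0.728261; difference d = -0.229681
Var(d) = 1/149 + 1/9 = 0.0067114 + 0.1111111 = 0.1178225
z = d/√Var(d) = -0.229681 / √0.1178225 = -0.229681 / 0.343253 = -0.669

-0.669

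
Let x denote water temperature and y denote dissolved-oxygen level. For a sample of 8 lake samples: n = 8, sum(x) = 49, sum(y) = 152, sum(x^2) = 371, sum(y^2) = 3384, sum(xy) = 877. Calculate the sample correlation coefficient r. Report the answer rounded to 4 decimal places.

-0.2880

S_xy = nΣxy − ΣxΣy = 8·877 − 49·152 = 7016 − 7448 = -432
S_xx = nΣx² − (Σx)² = 8·371 − 49² = 2968 − 2401 = 567
S_yy = nΣy² − (Σy)² = 8·3384 − 152² = 27072 − 23104 = 3968
r = S_xy / √(S_xx·S_yy) = -432 / √(567·3968) = -432 / √2249856 = -432 / 1499.9520 = -0.2880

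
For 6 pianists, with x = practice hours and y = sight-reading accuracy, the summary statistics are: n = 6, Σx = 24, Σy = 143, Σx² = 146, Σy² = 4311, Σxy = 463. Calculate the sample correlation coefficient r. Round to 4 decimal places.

Numerator: nΣxy − (Σx)(Σy) = 6·463 − (24)(143) = -654
Denominator: √[(nΣx²−(Σx)²)(nΣy²−(Σy)²)]
  nΣx²−(Σx)² = 6·146 − 576 = 300;  nΣy²−(Σy)² = 6·4311 − 20449 = 5417
  √(300·5417) = √1625100 = 1274.7941
r = -654 / 1274.7941 = -0.5130

-0.5130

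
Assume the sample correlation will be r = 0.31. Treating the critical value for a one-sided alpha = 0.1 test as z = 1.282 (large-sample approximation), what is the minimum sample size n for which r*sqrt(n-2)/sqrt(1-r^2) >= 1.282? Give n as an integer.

Need r·√(n−2)/√(1−r²) ≥ 1.282
√(n−2) ≥ 1.282·√(1−0.0961) / 0.31 = 1.282·0.950737 / 0.31 = 3.9318
n−2 ≥ 15.4591  ⇒  n ≥ 17.4591
Smallest integer n = 18

18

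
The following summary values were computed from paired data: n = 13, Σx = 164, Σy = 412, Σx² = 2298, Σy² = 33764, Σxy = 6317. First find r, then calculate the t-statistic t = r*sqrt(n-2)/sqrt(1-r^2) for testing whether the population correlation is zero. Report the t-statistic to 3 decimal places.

S_xy = nΣxy − ΣxΣy = 13·6317 − 164·412 = 82121 − 67568 = 14553
S_xx = nΣx² − (Σx)² = 13·2298 − 164² = 29874 − 26896 = 2978
S_yy = nΣy² − (Σy)² = 13·33764 − 412² = 438932 − 169744 = 269188
r = S_xy / √(S_xx·S_yy) = 14553 / √(2978·269188) = 14553 / √801641864 = 14553 / 28313.2807 = 0.5140
t = r·√(n−2)/√(1−r²) = 0.5140·√11 / √(1−0.264196) = 1.704745 / 0.857790 = 1.987

1.987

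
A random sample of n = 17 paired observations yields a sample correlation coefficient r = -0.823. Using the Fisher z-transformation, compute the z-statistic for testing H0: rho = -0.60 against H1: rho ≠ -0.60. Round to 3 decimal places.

-1.769

z_r = atanh(-0.823) = -1.166045,  z_0 = atanh(-0.60) = -0.693147
SE = 1/√(n−3) = 1/√14 = 0.267261
z = (z_r − z_0)/SE = (-1.166045 − (-0.693147)) / 0.267261 = -0.472898 / 0.267261 = -1.769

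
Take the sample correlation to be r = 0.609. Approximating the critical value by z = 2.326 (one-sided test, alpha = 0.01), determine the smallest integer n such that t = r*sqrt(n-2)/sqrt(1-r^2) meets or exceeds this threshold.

r√(n−2)/√(1−r²) ≥ 2.326  ⇔  n−2 ≥ (2.326)²·(1−r²)/r²
(1−r²)/r² = (1−0.370881)/0.370881 = 1.6963
n ≥ 2 + 5.410276·1.6963 = 2 + 9.1775 = 11.1775
⌈11.1775⌉ = 12

12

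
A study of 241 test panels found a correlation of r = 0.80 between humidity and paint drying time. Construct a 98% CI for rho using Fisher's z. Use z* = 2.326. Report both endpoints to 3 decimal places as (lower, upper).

z_r = atanh(0.80) = 1.098612;  SE = 1/√(n−3) = 1/√238 = 0.064820
z-limits: 1.098612 ± 2.326·0.064820 = 1.098612 ± 0.150771 = [0.947841, 1.249383]
ρ-limits: (tanh 0.947841, tanh 1.249383) = (0.739, 0.848)

(0.739, 0.848)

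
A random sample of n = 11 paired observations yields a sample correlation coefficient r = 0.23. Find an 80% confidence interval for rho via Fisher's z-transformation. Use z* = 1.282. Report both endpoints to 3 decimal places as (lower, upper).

(-0.216, 0.596)

z_r = atanh(0.23) = 0.234189;  SE = 1/√(n−3) = 1/√8 = 0.353553
z-limits: 0.234189 ± 1.282·0.353553 = 0.234189 ± 0.453255 = [-0.219066, 0.687444]
ρ-limits: (tanh -0.219066, tanh 0.687444) = (-0.216, 0.596)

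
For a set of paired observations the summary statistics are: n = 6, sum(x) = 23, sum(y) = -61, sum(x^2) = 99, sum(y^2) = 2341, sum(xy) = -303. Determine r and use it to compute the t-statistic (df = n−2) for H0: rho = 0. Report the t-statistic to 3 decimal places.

S_xy = nΣxy − ΣxΣy = 6·(-303) − 23·(-61) = -1818 − (-1403) = -415
S_xx = nΣx² − (Σx)² = 6·99 − 23² = 594 − 529 = 65
S_yy = nΣy² − (Σy)² = 6·2341 − (-61)² = 14046 − 3721 = 10325
r = S_xy / √(S_xx·S_yy) = -415 / √(65·10325) = -415 / √671125 = -415 / 819.2222 = -0.5066
t = r·√(n−2)/√(1−r²) = -0.5066·√4 / √(1−0.256644) = -1.013200 / 0.862181 = -1.175

-1.175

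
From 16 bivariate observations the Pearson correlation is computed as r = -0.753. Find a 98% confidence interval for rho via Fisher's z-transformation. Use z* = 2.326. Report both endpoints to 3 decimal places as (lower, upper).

Fisher z: z_r = atanh(r) = ½·ln((1+(-0.753))/(1−(-0.753))) = -0.979848
SE(z) = 1/√(n−3) = 1/√13 = 0.277350
98% ⇒ z* = 2.326; margin = 2.326·0.277350 = 0.645116
CI on z-scale: (-1.624964, -0.334732)
Back-transform: tanh(-1.624964) = -0.925341, tanh(-0.334732) = -0.322766

(-0.925, -0.323)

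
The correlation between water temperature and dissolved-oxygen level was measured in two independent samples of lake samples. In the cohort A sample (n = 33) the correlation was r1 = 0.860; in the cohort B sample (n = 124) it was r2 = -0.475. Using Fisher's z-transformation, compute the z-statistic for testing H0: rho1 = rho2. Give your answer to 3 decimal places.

z1 = atanh(0.860) = 1.293345,  z2 = atanh(-0.475) = -0.516508
SE = √(1/(n1−3) + 1/(n2−3)) = √(1/30 + 1/121) = √(0.0333333 + 0.0082645) = √0.0415978 = 0.203955
z = (z1 − z2)/SE = (1.293345 − (-0.516508)) / 0.203955 = 1.809853 / 0.203955 = 8.874

8.874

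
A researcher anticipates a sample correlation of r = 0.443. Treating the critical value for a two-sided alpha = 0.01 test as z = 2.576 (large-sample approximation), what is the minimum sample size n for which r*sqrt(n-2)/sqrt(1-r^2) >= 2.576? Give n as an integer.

30

r√(n−2)/√(1−r²) ≥ 2.576  ⇔  n−2 ≥ (2.576)²·(1−r²)/r²
(1−r²)/r² = (1−0.196249)/0.196249 = 4.0956
n ≥ 2 + 6.635776·4.0956 = 2 + 27.1775 = 29.1775
⌈29.1775⌉ = 30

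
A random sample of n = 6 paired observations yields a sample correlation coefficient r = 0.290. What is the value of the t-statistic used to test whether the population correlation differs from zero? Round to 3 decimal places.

0.606

1 − r² = 1 − 0.084100 = 0.915900;  √(1−r²) = 0.957027
√(n−2) = √4 = 2.000000
t = r·√(n−2)/√(1−r²) = 0.290 · 2.000000 / 0.957027 = 0.606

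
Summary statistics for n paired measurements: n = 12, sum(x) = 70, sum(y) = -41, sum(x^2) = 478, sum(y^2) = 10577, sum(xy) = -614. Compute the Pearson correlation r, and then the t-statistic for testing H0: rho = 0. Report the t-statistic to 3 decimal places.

-1.548

Numerator: nΣxy − (Σx)(Σy) = 12·(-614) − (70)(-41) = -4498
Denominator: √[(nΣx²−(Σx)²)(nΣy²−(Σy)²)]
  nΣx²−(Σx)² = 12·478 − 4900 = 836;  nΣy²−(Σy)² = 12·10577 − 1681 = 125243
  √(836·125243) = √104703148 = 10232.4556
r = -4498 / 10232.4556 = -0.4396
t = r·√(n−2)/√(1−r²) = -0.4396·√10 / √(1−0.193248) = -1.390137 / 0.898194 = -1.548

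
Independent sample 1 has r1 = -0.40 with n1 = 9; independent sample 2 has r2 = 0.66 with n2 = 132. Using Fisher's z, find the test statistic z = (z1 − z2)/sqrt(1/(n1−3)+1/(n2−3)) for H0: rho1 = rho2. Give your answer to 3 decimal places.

z1 = atanh(-0.40) = -0.423649,  z2 = atanh(0.66) = 0.792814
SE = √(1/(n1−3) + 1/(n2−3)) = √(1/6 + 1/129) = √(0.1666667 + 0.0077519) = √0.1744186 = 0.417635
z = (z1 − z2)/SE = (-0.423649 − 0.792814) / 0.417635 = -1.216463 / 0.417635 = -2.913

-2.913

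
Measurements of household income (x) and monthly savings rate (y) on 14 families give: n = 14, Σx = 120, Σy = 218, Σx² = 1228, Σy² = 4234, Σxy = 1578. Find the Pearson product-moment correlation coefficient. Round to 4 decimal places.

Numerator: nΣxy − (Σx)(Σy) = 14·1578 − (120)(218) = -4068
Denominator: √[(nΣx²−(Σx)²)(nΣy²−(Σy)²)]
  nΣx²−(Σx)² = 14·1228 − 14400 = 2792;  nΣy²−(Σy)² = 14·4234 − 47524 = 11752
  √(2792·11752) = √32811584 = 5728.1397
r = -4068 / 5728.1397 = -0.7102

-0.7102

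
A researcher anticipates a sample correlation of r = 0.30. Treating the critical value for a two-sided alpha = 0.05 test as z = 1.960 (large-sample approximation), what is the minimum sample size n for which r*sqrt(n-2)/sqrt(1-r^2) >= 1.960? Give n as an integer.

41

Need r·√(n−2)/√(1−r²) ≥ 1.960
√(n−2) ≥ 1.960·√(1−0.0900) / 0.30 = 1.960·0.953939 / 0.30 = 6.2324
n−2 ≥ 38.8428  ⇒  n ≥ 40.8428
Smallest integer n = 41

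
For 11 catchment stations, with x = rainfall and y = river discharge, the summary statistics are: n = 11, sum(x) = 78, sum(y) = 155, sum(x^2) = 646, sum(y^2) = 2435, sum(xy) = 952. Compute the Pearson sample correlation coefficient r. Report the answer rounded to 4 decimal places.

S_xy = nΣxy − ΣxΣy = 11·952 − 78·155 = 10472 − 12090 = -1618
S_xx = nΣx² − (Σx)² = 11·646 − 78² = 7106 − 6084 = 1022
S_yy = nΣy² − (Σy)² = 11·2435 − 155² = 26785 − 24025 = 2760
r = S_xy / √(S_xx·S_yy) = -1618 / √(1022·2760) = -1618 / √2820720 = -1618 / 1679.4999 = -0.9634

-0.9634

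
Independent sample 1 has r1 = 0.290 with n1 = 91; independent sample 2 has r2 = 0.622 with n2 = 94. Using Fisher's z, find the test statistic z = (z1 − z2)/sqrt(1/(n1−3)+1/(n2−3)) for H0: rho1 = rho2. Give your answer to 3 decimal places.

-2.874

Fisher z-transforms: z1 = atanh(0.290) = 0.298566, z2 = atanh(0.622) = 0.728261; difference d = -0.429695
Var(d) = 1/88 + 1/91 = 0.0113636 + 0.0109890 = 0.0223526
z = d/√Var(d) = -0.429695 / √0.0223526 = -0.429695 / 0.149508 = -2.874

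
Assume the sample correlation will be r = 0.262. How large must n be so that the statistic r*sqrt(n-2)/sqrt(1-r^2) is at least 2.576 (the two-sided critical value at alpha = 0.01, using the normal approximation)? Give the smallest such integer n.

r√(n−2)/√(1−r²) ≥ 2.576  ⇔  n−2 ≥ (2.576)²·(1−r²)/r²
(1−r²)/r² = (1−0.068644)/0.068644 = 13.5679
n ≥ 2 + 6.635776·13.5679 = 2 + 90.0335 = 92.0335
⌈92.0335⌉ = 93

93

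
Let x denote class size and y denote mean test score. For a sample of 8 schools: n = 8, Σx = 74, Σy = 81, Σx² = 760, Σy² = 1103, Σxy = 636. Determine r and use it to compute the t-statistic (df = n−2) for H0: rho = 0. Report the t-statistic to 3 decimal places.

Numerator: nΣxy − (Σx)(Σy) = 8·636 − (74)(81) = -906
Denominator: √[(nΣx²−(Σx)²)(nΣy²−(Σy)²)]
  nΣx²−(Σx)² = 8·760 − 5476 = 604;  nΣy²−(Σy)² = 8·1103 − 6561 = 2263
  √(604·2263) = √1366852 = 1169.1245
r = -906 / 1169.1245 = -0.7749
t = r·√(n−2)/√(1−r²) = -0.7749·√6 / √(1−0.600470) = -1.898110 / 0.632084 = -3.003

-3.003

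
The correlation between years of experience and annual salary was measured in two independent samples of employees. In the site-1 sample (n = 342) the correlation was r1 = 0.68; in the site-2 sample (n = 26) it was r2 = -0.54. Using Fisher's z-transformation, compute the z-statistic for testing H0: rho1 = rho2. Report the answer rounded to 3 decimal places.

Fisher z-transforms: z1 = atanh(0.68) = 0.829114, z2 = atanh(-0.54) = -0.604156; difference d = 1.433270
Var(d) = 1/339 + 1/23 = 0.0029499 + 0.0434783 = 0.0464282
z = d/√Var(d) = 1.433270 / √0.0464282 = 1.433270 / 0.215472 = 6.652

6.652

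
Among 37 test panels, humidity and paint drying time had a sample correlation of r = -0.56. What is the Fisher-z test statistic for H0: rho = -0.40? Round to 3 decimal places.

-1.220

z_r = atanh(-0.56) = -0.632833,  z_0 = atanh(-0.40) = -0.423649
SE = 1/√(n−3) = 1/√34 = 0.171499
z = (z_r − z_0)/SE = (-0.632833 − (-0.423649)) / 0.171499 = -0.209184 / 0.171499 = -1.220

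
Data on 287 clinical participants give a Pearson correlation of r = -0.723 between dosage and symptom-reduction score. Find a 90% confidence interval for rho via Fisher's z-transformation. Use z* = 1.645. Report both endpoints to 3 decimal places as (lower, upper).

(-0.766, -0.673)

z_r = atanh(-0.723) = -0.913902;  SE = 1/√(n−3) = 1/√284 = 0.059339
z-limits: -0.913902 ± 1.645·0.059339 = -0.913902 ± 0.097613 = [-1.011515, -0.816289]
ρ-limits: (tanh -1.011515, tanh -0.816289) = (-0.766, -0.673)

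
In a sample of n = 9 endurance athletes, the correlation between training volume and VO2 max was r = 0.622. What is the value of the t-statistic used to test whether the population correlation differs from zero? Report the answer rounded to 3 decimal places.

t = r·√(n−2) / √(1−r²) with r = 0.622, n = 9
  = 0.622·√7 / √(1 − 0.386884)
  = 0.622·2.645751 / 0.783017
  = 1.645657 / 0.783017 = 2.102

2.102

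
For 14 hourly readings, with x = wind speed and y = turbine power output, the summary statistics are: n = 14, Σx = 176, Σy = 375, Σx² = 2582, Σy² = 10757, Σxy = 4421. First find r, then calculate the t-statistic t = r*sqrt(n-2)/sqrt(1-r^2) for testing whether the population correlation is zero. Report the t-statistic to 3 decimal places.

S_xy = nΣxy − ΣxΣy = 14·4421 − 176·375 = 61894 − 66000 = -4106
S_xx = nΣx² − (Σx)² = 14·2582 − 176² = 36148 − 30976 = 5172
S_yy = nΣy² − (Σy)² = 14·10757 − 375² = 150598 − 140625 = 9973
r = S_xy / √(S_xx·S_yy) = -4106 / √(5172·9973) = -4106 / √51580356 = -4106 / 7181.9465 = -0.5717
t = r·√(n−2)/√(1−r²) = -0.5717·√12 / √(1−0.326841) = -1.980427 / 0.820463 = -2.414

-2.414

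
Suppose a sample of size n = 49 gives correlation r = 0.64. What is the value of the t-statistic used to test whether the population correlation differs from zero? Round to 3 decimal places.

5.710

t = r·√(n−2) / √(1−r²) with r = 0.64, n = 49
  = 0.64·√47 / √(1 − 0.4096)
  = 0.64·6.855655 / 0.768375
  = 4.387619 / 0.768375 = 5.710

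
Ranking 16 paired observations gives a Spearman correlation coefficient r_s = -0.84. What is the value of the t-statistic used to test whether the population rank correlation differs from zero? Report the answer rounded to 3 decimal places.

-5.793

t = r_s·√(n−2) / √(1−r_s²) with r_s = -0.84, n = 16
  = -0.84·√14 / √(1 − 0.7056)
  = -0.84·3.741657 / 0.542586
  = -3.142992 / 0.542586 = -5.793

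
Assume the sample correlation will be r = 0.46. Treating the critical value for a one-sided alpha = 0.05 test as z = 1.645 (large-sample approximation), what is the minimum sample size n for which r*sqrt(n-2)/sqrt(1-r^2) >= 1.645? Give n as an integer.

13

r√(n−2)/√(1−r²) ≥ 1.645  ⇔  n−2 ≥ (1.645)²·(1−r²)/r²
(1−r²)/r² = (1−0.2116)/0.2116 = 3.7259
n ≥ 2 + 2.706025·3.7259 = 2 + 10.0824 = 12.0824
⌈12.0824⌉ = 13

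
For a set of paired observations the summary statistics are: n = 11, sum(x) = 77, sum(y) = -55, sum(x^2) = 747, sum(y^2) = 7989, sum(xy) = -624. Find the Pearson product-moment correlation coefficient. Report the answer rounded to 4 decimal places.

-0.1887

S_xy = nΣxy − ΣxΣy = 11·(-624) − 77·(-55) = -6864 − (-4235) = -2629
S_xx = nΣx² − (Σx)² = 11·747 − 77² = 8217 − 5929 = 2288
S_yy = nΣy² − (Σy)² = 11·7989 − (-55)² = 87879 − 3025 = 84854
r = S_xy / √(S_xx·S_yy) = -2629 / √(2288·84854) = -2629 / √194145952 = -2629 / 13933.6267 = -0.1887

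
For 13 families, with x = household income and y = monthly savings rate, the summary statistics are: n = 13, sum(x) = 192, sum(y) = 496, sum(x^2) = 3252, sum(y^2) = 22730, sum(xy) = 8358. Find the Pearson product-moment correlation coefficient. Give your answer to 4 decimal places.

0.8203

S_xy = nΣxy − ΣxΣy = 13·8358 − 192·496 = 108654 − 95232 = 13422
S_xx = nΣx² − (Σx)² = 13·3252 − 192² = 42276 − 36864 = 5412
S_yy = nΣy² − (Σy)² = 13·22730 − 496² = 295490 − 246016 = 49474
r = S_xy / √(S_xx·S_yy) = 13422 / √(5412·49474) = 13422 / √267753288 = 13422 / 16363.1686 = 0.8203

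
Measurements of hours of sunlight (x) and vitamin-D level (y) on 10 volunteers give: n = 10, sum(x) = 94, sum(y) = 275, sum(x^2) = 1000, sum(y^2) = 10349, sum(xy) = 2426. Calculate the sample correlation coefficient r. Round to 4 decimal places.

S_xy = nΣxy − ΣxΣy = 10·2426 − 94·275 = 24260 − 25850 = -1590
S_xx = nΣx² − (Σx)² = 10·1000 − 94² = 10000 − 8836 = 1164
S_yy = nΣy² − (Σy)² = 10·10349 − 275² = 103490 − 75625 = 27865
r = S_xy / √(S_xx·S_yy) = -1590 / √(1164·27865) = -1590 / √32434860 = -1590 / 5695.1611 = -0.2792

-0.2792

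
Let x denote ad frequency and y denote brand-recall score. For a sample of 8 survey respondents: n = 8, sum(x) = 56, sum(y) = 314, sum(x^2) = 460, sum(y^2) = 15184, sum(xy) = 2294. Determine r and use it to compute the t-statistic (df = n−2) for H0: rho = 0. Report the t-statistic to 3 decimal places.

0.546

Numerator: nΣxy − (Σx)(Σy) = 8·2294 − (56)(314) = 768
Denominator: √[(nΣx²−(Σx)²)(nΣy²−(Σy)²)]
  nΣx²−(Σx)² = 8·460 − 3136 = 544;  nΣy²−(Σy)² = 8·15184 − 98596 = 22876
  √(544·22876) = √12444544 = 3527.6825
r = 768 / 3527.6825 = 0.2177
t = r·√(n−2)/√(1−r²) = 0.2177·√6 / √(1−0.047393) = 0.533254 / 0.976016 = 0.546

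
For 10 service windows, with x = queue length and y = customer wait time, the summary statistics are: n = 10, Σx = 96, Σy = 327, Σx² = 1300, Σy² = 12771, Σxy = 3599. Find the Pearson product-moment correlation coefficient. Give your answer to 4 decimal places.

0.5185

Numerator: nΣxy − (Σx)(Σy) = 10·3599 − (96)(327) = 4598
Denominator: √[(nΣx²−(Σx)²)(nΣy²−(Σy)²)]
  nΣx²−(Σx)² = 10·1300 − 9216 = 3784;  nΣy²−(Σy)² = 10·12771 − 106929 = 20781
  √(3784·20781) = √78635304 = 8867.6549
r = 4598 / 8867.6549 = 0.5185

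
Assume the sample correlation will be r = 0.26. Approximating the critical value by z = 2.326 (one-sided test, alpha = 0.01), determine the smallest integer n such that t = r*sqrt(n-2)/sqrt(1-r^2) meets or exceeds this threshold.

77

Need r·√(n−2)/√(1−r²) ≥ 2.326
√(n−2) ≥ 2.326·√(1−0.0676) / 0.26 = 2.326·0.965609 / 0.26 = 8.6385
n−2 ≥ 74.6237  ⇒  n ≥ 76.6237
Smallest integer n = 77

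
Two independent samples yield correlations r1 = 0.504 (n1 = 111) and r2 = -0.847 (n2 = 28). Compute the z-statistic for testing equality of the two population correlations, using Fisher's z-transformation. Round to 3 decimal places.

Fisher z-transforms: z1 = atanh(0.504) = 0.554654, z2 = atanh(-0.847) = -1.245440; difference d = 1.800094
Var(d) = 1/108 + 1/25 = 0.0092593 + 0.0400000 = 0.0492593
z = d/√Var(d) = 1.800094 / √0.0492593 = 1.800094 / 0.221944 = 8.111

8.111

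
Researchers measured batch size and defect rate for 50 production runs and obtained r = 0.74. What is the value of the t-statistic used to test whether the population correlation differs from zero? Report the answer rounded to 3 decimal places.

7.622

1 − r² = 1 − 0.5476 = 0.4524;  √(1−r²) = 0.672607
√(n−2) = √48 = 6.928203
t = r·√(n−2)/√(1−r²) = 0.74 · 6.928203 / 0.672607 = 7.622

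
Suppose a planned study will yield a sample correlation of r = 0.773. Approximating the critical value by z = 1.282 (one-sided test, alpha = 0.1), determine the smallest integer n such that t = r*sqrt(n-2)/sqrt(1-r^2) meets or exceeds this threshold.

Need r·√(n−2)/√(1−r²) ≥ 1.282
√(n−2) ≥ 1.282·√(1−0.597529) / 0.773 = 1.282·0.634406 / 0.773 = 1.0521
n−2 ≥ 1.1069  ⇒  n ≥ 3.1069
Smallest integer n = 4

4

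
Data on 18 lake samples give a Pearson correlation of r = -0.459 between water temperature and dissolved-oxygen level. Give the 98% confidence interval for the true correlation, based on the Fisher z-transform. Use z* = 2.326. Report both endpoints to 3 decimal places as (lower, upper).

z_r = atanh(-0.459) = -0.496044;  SE = 1/√(n−3) = 1/√15 = 0.258199
z-limits: -0.496044 ± 2.326·0.258199 = -0.496044 ± 0.600571 = [-1.096615, 0.104527]
ρ-limits: (tanh -1.096615, tanh 0.104527) = (-0.799, 0.104)

(-0.799, 0.104)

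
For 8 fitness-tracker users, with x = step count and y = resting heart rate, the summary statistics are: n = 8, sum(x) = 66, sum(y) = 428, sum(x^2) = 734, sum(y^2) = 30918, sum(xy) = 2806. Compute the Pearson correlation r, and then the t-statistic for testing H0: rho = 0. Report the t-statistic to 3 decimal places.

S_xy = nΣxy − ΣxΣy = 8·2806 − 66·428 = 22448 − 28248 = -5800
S_xx = nΣx² − (Σx)² = 8·734 − 66² = 5872 − 4356 = 1516
S_yy = nΣy² − (Σy)² = 8·30918 − 428² = 247344 − 183184 = 64160
r = S_xy / √(S_xx·S_yy) = -5800 / √(1516·64160) = -5800 / √97266560 = -5800 / 9862.3811 = -0.5881
t = r·√(n−2)/√(1−r²) = -0.5881·√6 / √(1−0.345862) = -1.440545 / 0.808788 = -1.781

-1.781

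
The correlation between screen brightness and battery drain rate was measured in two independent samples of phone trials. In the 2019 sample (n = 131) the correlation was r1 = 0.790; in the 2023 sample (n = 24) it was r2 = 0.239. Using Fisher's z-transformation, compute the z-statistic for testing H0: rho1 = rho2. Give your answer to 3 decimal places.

3.516

Fisher z-transforms: z1 = atanh(0.790) = 1.071432, z2 = atanh(0.239) = 0.243713; difference d = 0.827719
Var(d) = 1/128 + 1/21 = 0.0078125 + 0.0476190 = 0.0554315
z = d/√Var(d) = 0.827719 / √0.0554315 = 0.827719 / 0.235439 = 3.516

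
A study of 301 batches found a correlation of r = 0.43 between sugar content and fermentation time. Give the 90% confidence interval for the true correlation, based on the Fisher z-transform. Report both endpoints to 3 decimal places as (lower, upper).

Fisher z: z_r = atanh(r) = ½·ln((1+0.43)/(1−0.43)) = 0.459897
SE(z) = 1/√(n−3) = 1/√298 = 0.057928
90% ⇒ z* = 1.645; margin = 1.645·0.057928 = 0.095292
CI on z-scale: (0.364605, 0.555189)
Back-transform: tanh(0.364605) = 0.349264, tanh(0.555189) = 0.504399

(0.349, 0.504)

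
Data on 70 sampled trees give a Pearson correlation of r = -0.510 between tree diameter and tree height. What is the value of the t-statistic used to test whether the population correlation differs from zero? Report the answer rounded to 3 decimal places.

-4.889

1 − r² = 1 − 0.260100 = 0.739900;  √(1−r²) = 0.860174
√(n−2) = √68 = 8.246211
t = r·√(n−2)/√(1−r²) = -0.510 · 8.246211 / 0.860174 = -4.889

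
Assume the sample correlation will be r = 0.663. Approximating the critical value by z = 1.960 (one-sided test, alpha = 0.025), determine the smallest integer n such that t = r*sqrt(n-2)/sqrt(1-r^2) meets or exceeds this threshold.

r√(n−2)/√(1−r²) ≥ 1.960  ⇔  n−2 ≥ (1.960)²·(1−r²)/r²
(1−r²)/r² = (1−0.439569)/0.439569 = 1.2750
n ≥ 2 + 3.8416·1.2750 = 2 + 4.8980 = 6.8980
⌈6.8980⌉ = 7

7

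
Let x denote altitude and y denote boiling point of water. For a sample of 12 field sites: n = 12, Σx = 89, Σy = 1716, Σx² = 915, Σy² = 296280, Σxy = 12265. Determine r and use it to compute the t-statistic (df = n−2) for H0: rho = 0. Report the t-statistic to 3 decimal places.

-0.409

S_xy = nΣxy − ΣxΣy = 12·12265 − 89·1716 = 147180 − 152724 = -5544
S_xx = nΣx² − (Σx)² = 12·915 − 89² = 10980 − 7921 = 3059
S_yy = nΣy² − (Σy)² = 12·296280 − 1716² = 3555360 − 2944656 = 610704
r = S_xy / √(S_xx·S_yy) = -5544 / √(3059·610704) = -5544 / √1868143536 = -5544 / 43222.0261 = -0.1283
t = r·√(n−2)/√(1−r²) = -0.1283·√10 / √(1−0.016461) = -0.405720 / 0.991735 = -0.409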